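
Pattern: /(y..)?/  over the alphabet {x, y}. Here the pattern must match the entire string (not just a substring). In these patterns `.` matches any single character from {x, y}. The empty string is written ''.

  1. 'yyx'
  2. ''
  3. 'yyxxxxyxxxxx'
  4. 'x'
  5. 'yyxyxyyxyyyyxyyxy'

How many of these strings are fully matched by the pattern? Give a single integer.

1 → match
2 → match
3 → no match
4 → no match
5 → no match
Total matched: 2

2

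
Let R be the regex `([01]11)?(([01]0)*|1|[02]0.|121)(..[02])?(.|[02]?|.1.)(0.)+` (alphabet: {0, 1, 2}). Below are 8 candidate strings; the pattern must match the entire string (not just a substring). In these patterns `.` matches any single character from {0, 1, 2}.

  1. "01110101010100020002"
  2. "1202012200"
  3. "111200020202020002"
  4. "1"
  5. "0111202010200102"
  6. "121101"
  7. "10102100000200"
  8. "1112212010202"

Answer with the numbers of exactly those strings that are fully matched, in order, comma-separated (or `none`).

1, 3, 6, 7, 8

1 → match
2 → no match
3 → match
4 → no match
5 → no match
6 → match
7 → match
8 → match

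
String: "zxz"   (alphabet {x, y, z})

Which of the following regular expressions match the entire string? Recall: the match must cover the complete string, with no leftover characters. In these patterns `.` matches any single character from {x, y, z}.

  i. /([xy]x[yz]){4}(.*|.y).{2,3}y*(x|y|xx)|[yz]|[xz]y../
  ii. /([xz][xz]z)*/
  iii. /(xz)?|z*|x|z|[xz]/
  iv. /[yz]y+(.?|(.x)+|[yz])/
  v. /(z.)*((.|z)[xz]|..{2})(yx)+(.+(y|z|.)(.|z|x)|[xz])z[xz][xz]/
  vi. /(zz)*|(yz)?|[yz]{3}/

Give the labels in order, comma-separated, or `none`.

i → no match
ii → match
iii → no match
iv → no match
v → no match
vi → no match

ii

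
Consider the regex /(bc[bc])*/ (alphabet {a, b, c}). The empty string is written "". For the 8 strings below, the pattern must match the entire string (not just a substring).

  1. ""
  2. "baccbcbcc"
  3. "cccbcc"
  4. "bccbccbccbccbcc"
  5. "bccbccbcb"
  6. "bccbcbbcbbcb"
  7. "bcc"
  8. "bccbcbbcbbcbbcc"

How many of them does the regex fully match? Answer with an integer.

6

1. "" → match
2. "baccbcbcc" → no match
3. "cccbcc" → no match
4 → match
5. "bccbccbcb" → match
6. "bccbcbbcbbcb" → match
7. "bcc" → match
8 → match
Total matched: 6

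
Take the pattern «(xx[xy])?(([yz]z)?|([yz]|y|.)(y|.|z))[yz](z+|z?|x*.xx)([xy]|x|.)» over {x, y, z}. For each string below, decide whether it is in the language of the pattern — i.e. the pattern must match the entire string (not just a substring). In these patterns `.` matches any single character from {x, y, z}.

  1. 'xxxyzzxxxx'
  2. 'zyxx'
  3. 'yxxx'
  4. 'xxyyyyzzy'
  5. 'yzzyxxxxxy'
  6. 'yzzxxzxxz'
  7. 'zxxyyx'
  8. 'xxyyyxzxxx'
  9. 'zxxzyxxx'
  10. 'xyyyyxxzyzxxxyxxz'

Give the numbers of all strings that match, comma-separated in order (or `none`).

1 → match
2 → no match
3 → no match
4 → match
5 → no match
6 → match
7 → no match
8 → no match
9 → no match
10 → no match

1, 4, 6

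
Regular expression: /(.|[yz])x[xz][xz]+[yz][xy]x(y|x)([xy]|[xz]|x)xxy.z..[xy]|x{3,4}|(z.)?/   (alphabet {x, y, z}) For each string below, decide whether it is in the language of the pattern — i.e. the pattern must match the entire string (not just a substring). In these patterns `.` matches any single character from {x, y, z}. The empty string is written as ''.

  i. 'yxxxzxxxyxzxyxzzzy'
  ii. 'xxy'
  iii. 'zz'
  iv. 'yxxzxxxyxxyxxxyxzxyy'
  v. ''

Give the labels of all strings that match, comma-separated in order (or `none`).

iii, iv, v

i → no match
ii → no match
iii → match
iv → match
v → match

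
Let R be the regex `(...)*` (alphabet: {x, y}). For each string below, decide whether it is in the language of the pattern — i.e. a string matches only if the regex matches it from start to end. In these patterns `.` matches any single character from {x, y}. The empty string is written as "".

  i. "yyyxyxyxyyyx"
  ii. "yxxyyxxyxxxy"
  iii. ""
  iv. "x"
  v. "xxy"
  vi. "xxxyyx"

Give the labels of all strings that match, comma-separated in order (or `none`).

i, ii, iii, v, vi

i → match
ii → match
iii → match
iv → no match
v → match
vi → match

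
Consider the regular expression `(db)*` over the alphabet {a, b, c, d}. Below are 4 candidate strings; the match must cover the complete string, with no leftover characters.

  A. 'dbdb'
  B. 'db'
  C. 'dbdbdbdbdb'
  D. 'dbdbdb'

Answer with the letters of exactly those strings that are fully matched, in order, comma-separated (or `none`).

A, B, C, D

A → match
B → match
C → match
D → match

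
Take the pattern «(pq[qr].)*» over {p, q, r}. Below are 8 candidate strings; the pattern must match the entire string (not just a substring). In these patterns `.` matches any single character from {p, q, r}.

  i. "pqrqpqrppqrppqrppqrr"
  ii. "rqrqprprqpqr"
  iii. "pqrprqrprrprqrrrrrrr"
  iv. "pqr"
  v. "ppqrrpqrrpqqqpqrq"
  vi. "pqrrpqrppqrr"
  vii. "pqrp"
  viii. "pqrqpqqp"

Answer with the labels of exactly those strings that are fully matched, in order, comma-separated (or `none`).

i, vi, vii, viii

i → match
ii. "rqrqprprqpqr" → no match
iii → no match
iv. "pqr" → no match
v → no match
vi. "pqrrpqrppqrr" → match
vii. "pqrp" → match
viii. "pqrqpqqp" → match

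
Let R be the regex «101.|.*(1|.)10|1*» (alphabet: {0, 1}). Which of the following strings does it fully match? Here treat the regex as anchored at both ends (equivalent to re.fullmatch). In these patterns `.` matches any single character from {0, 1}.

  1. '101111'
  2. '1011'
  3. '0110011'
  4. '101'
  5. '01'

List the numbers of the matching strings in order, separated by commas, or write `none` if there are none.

2

1. '101111' → no match
2. '1011' → match
3. '0110011' → no match
4. '101' → no match
5. '01' → no match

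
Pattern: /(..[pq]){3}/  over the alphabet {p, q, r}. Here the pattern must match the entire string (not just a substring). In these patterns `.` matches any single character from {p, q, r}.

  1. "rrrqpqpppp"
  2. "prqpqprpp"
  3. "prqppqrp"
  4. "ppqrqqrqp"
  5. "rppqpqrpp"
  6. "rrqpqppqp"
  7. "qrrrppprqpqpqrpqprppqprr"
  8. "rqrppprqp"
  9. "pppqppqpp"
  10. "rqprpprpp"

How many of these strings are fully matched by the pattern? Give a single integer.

6

1. "rrrqpqpppp" → no match
2. "prqpqprpp" → match
3. "prqppqrp" → no match
4. "ppqrqqrqp" → match
5. "rppqpqrpp" → match
6. "rrqpqppqp" → match
7 → no match
8. "rqrppprqp" → no match
9. "pppqppqpp" → match
10. "rqprpprpp" → match
Total matched: 6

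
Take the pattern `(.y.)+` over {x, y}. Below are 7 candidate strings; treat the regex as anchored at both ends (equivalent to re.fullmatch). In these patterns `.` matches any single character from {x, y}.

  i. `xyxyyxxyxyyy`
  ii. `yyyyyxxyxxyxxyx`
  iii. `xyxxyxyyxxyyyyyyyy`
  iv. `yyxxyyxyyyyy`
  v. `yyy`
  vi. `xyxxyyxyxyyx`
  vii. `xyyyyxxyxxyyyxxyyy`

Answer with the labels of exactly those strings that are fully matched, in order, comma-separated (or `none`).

i, ii, iii, iv, v, vi

i → match
ii → match
iii → match
iv → match
v → match
vi → match
vii → no match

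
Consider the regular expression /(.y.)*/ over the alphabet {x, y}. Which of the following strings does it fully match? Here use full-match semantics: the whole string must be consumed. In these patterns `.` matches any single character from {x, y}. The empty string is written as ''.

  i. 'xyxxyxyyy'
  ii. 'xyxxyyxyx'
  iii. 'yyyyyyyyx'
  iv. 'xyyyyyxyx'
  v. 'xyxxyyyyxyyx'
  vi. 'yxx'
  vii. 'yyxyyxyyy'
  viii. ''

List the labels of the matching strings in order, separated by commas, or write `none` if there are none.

i, ii, iii, iv, v, vii, viii

i → match
ii → match
iii → match
iv → match
v → match
vi → no match
vii → match
viii → match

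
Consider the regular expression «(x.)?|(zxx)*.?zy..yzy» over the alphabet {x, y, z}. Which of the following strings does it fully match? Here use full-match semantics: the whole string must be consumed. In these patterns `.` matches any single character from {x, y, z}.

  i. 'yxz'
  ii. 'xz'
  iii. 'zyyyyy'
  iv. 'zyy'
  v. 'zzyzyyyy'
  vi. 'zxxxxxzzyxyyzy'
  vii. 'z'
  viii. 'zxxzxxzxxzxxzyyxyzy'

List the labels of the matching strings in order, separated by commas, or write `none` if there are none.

i. 'yxz' → no match
ii. 'xz' → match
iii. 'zyyyyy' → no match
iv. 'zyy' → no match
v. 'zzyzyyyy' → no match
vi → no match
vii. 'z' → no match
viii → match

ii, viii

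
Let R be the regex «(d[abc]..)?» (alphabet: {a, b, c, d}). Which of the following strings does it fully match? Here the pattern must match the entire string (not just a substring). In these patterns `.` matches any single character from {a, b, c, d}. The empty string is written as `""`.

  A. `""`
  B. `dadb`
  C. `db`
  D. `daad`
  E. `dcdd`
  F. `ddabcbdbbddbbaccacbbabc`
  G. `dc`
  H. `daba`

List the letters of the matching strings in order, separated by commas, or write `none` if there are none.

A, B, D, E, H

A → match
B → match
C → no match
D → match
E → match
F → no match
G → no match
H → match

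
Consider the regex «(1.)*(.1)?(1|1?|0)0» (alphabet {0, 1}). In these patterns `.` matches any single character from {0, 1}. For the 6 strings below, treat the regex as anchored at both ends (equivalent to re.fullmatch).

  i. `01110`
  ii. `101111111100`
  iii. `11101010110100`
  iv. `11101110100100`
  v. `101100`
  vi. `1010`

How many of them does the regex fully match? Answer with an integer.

i → no match
ii → match
iii → match
iv → match
v → match
vi → match
Total matched: 5

5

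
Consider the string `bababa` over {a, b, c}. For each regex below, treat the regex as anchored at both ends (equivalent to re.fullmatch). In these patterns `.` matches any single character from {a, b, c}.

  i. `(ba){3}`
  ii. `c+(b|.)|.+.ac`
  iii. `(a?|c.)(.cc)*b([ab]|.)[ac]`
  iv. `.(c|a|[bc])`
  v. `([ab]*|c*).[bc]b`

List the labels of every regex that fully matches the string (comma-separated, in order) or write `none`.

i → match
ii → no match
iii → no match
iv → no match
v → no match — must end with `b`

i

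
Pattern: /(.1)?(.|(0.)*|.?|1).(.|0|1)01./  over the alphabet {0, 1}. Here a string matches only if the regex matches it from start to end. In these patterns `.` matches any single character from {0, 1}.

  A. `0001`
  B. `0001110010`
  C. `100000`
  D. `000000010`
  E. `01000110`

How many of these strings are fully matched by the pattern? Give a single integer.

A. `0001` → no match
B. `0001110010` → no match
C. `100000` → no match
D. `000000010` → match
E. `01000110` → no match
Total matched: 1

1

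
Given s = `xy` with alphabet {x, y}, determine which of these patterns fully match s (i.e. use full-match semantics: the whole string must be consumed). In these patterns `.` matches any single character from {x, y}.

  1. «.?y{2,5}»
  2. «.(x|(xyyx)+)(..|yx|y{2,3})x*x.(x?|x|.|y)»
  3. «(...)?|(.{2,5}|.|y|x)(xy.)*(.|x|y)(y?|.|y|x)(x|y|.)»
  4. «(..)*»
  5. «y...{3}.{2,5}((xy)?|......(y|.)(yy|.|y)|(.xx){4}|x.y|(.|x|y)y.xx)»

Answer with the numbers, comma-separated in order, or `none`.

4

1 → no match
2 → no match
3 → no match
4 → match
5 → no match — must start with `y`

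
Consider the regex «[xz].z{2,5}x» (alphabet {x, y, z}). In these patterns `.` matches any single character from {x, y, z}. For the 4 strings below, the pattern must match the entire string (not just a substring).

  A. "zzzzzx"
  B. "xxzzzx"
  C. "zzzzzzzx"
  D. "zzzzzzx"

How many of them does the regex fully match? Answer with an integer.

A → match
B → match
C → match
D → match
Total matched: 4

4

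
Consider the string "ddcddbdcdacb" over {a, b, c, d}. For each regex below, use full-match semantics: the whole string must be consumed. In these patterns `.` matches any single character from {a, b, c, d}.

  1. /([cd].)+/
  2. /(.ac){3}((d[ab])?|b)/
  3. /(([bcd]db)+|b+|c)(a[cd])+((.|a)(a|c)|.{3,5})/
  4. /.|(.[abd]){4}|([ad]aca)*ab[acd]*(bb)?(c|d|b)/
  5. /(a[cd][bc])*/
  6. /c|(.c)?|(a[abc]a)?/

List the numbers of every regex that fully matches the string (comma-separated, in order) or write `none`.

1 → match
2 → no match
3 → no match
4 → no match
5 → no match
6 → no match

1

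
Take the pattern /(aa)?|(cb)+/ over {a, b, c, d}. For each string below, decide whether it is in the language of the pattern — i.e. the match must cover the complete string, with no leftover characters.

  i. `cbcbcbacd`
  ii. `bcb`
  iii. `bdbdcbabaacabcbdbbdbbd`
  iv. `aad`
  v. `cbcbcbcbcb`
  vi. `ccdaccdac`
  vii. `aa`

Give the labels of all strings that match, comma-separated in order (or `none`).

i. `cbcbcbacd` → no match
ii. `bcb` → no match
iii → no match
iv. `aad` → no match
v. `cbcbcbcbcb` → match
vi. `ccdaccdac` → no match
vii. `aa` → match

v, vii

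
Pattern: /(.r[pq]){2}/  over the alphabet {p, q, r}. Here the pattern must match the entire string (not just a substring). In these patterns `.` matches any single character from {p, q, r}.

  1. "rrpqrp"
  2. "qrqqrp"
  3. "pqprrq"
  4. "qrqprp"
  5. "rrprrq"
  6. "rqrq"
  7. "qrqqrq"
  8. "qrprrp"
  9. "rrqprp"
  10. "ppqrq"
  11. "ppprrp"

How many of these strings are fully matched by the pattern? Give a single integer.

1 → match
2 → match
3 → no match
4 → match
5 → match
6 → no match
7 → match
8 → match
9 → match
10 → no match
11 → no match
Total matched: 7

7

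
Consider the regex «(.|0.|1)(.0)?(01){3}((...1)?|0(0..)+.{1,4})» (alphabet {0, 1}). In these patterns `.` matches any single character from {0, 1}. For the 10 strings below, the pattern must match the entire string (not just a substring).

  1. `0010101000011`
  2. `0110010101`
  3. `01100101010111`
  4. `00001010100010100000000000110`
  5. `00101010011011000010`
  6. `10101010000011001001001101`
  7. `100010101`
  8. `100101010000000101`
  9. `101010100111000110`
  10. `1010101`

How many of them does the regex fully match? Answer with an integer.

8

1 → match
2 → match
3 → match
4 → match
5 → match
6 → match
7 → match
8 → no match
9 → no match
10 → match
Total matched: 8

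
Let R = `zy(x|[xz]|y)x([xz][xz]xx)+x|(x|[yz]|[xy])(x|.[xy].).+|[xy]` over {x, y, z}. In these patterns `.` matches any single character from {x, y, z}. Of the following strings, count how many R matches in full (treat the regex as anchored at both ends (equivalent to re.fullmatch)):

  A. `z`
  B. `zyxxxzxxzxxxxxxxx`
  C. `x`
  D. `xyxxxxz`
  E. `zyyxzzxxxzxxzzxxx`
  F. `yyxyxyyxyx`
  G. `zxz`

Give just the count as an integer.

A → no match
B → match
C → match
D → match
E → match
F → match
G → match
Total matched: 6

6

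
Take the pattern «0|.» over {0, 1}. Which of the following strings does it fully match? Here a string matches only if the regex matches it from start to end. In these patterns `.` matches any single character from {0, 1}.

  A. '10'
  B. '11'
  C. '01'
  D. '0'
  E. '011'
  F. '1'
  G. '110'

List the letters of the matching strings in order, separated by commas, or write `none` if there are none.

D, F

A → no match
B → no match
C → no match
D → match
E → no match
F → match
G → no match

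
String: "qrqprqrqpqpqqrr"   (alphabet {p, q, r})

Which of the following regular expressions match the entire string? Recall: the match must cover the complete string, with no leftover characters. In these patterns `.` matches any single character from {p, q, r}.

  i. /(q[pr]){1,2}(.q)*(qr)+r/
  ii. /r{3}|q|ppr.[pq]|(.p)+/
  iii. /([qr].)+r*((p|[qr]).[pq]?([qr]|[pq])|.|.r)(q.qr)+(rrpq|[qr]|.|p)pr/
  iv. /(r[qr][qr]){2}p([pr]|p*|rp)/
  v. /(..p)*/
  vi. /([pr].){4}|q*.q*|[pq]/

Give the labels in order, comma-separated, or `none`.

i → match
ii → no match
iii → no match — must end with "pr"
iv → no match — must start with "r"
v → no match
vi → no match

i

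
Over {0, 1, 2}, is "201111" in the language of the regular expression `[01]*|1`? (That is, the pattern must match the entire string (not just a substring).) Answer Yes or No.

No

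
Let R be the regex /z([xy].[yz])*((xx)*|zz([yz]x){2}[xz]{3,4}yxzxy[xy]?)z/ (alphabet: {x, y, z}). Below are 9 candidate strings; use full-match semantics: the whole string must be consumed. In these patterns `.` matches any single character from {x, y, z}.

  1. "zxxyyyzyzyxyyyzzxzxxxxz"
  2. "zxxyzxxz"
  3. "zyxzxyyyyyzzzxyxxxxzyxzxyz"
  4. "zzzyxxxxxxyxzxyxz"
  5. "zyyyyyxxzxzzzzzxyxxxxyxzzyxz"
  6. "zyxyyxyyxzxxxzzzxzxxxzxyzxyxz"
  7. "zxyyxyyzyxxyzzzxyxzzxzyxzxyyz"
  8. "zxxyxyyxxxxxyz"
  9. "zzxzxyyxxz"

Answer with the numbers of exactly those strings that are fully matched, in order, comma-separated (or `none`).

1 → no match
2 → no match
3 → match
4 → no match
5 → no match
6 → no match
7 → no match
8 → no match
9 → no match

3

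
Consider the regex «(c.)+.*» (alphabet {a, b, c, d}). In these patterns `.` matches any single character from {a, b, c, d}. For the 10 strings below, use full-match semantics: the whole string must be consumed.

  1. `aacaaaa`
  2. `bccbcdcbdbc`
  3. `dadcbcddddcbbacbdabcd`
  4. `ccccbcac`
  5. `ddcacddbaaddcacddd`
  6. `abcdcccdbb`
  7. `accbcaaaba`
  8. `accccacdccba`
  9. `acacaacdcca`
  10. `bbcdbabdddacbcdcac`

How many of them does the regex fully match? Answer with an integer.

1

1 → no match — must start with `c`
2 → no match — must start with `c`
3 → no match — must start with `c`
4 → match
5 → no match — must start with `c`
6 → no match — must start with `c`
7 → no match — must start with `c`
8 → no match — must start with `c`
9 → no match — must start with `c`
10 → no match — must start with `c`
Total matched: 1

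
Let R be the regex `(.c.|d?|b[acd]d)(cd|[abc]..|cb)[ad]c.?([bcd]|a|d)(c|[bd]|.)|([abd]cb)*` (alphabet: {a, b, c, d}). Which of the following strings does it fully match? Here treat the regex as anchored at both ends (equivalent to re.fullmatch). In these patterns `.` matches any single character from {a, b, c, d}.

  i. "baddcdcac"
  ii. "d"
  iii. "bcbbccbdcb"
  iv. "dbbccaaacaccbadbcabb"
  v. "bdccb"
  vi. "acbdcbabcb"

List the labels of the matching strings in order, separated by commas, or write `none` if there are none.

i → no match
ii → no match
iii → no match
iv → no match
v → no match
vi → no match

none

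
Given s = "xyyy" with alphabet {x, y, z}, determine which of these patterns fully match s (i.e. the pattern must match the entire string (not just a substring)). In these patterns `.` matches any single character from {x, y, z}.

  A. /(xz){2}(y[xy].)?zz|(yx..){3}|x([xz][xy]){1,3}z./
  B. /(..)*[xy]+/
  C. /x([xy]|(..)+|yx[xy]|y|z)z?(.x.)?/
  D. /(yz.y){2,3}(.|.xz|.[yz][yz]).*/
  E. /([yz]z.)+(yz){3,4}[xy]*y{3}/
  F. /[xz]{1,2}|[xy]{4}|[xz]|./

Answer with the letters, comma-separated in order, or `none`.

B, F

A → no match
B → match
C → no match
D → no match — must start with "yz"
E → no match
F → match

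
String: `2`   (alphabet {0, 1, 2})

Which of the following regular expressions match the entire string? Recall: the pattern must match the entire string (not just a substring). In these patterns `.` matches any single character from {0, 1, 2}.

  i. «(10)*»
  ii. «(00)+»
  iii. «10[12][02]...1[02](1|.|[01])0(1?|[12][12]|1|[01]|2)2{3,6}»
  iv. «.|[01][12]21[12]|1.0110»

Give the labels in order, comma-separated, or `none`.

iv

i → no match
ii → no match — must start with `00`
iii → no match — must start with `10`
iv → match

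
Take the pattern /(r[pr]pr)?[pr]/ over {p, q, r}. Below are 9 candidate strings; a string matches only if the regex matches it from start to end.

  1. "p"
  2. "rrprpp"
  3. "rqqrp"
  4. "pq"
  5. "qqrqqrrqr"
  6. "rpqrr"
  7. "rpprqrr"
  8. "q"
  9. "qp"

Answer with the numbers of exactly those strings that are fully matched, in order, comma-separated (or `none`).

1. "p" → match
2. "rrprpp" → no match
3. "rqqrp" → no match
4. "pq" → no match
5. "qqrqqrrqr" → no match
6. "rpqrr" → no match
7. "rpprqrr" → no match
8. "q" → no match
9. "qp" → no match

1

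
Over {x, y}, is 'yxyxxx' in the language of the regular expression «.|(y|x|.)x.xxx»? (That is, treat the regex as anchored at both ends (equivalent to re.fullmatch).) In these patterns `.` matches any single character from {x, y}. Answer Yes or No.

Yes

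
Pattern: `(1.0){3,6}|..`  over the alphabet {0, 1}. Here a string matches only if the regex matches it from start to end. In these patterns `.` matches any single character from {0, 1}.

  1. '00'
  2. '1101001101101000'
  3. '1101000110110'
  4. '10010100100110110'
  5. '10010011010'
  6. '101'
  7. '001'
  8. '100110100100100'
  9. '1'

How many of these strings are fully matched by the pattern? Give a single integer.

1 → match
2 → no match
3 → no match
4 → no match
5 → no match
6 → no match
7 → no match
8 → match
9 → no match
Total matched: 2

2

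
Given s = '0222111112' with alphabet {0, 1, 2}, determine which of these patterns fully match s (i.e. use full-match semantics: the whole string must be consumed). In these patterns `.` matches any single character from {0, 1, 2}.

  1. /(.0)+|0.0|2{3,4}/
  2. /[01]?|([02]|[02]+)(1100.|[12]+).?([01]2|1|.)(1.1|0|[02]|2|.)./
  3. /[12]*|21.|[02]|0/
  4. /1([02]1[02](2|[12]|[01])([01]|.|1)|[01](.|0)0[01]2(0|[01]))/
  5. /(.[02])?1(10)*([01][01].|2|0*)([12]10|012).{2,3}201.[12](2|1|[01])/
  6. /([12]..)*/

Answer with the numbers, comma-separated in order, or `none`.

1 → no match
2 → match
3 → no match
4 → no match — must start with '1'
5 → no match
6 → no match

2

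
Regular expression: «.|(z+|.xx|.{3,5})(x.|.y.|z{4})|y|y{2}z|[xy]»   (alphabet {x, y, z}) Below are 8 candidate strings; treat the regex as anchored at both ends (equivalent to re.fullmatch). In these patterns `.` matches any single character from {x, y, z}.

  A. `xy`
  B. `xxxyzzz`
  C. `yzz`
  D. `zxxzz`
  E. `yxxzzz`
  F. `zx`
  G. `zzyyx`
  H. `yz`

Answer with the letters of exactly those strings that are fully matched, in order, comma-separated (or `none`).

A → no match
B → no match
C → no match
D → no match
E → no match
F → no match
G → match
H → no match

G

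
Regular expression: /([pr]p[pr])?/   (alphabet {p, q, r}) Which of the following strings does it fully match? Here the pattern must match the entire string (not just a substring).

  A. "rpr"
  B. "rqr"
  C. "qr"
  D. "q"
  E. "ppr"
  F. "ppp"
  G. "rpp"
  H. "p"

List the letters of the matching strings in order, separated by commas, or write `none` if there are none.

A → match
B → no match
C → no match
D → no match
E → match
F → match
G → match
H → no match

A, E, F, G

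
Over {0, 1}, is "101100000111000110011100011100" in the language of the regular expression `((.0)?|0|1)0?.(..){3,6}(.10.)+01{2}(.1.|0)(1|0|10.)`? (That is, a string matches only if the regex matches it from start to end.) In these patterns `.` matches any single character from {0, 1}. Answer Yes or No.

No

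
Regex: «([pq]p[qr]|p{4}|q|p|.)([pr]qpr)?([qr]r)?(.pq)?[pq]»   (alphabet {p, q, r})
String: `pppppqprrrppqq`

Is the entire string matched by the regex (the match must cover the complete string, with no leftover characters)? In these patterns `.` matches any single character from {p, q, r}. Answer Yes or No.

Yes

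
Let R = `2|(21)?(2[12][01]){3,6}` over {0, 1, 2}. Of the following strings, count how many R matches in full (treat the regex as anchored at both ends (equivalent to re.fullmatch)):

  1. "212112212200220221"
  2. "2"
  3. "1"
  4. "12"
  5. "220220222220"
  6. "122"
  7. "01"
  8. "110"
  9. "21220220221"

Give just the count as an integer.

1 → no match
2. "2" → match
3. "1" → no match
4. "12" → no match
5. "220220222220" → no match
6. "122" → no match
7. "01" → no match
8. "110" → no match
9. "21220220221" → match
Total matched: 2

2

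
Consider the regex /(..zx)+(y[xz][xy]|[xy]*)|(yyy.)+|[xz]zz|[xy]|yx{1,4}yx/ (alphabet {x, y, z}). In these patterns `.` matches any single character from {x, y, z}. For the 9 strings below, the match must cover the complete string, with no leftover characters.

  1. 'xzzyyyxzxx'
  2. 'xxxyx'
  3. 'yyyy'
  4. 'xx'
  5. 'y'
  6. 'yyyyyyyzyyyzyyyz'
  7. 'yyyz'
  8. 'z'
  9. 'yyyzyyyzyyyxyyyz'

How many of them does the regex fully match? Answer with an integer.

1 → no match
2 → no match
3 → match
4 → no match
5 → match
6 → match
7 → match
8 → no match
9 → match
Total matched: 5

5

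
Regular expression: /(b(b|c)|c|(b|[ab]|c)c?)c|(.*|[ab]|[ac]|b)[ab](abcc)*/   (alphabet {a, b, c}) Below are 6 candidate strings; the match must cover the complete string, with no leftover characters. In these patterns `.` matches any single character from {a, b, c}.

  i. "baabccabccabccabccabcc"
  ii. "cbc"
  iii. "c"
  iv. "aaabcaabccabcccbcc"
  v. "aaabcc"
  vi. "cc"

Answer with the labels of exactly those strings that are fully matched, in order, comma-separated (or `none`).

i → match
ii → no match
iii → no match
iv → no match
v → match
vi → match

i, v, vi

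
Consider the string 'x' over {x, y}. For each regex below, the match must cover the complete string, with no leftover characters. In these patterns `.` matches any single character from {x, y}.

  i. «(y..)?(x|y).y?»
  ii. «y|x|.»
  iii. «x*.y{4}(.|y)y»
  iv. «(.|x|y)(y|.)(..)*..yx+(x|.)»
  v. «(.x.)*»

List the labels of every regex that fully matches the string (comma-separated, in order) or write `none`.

i → no match
ii → match
iii → no match — must end with 'y'
iv → no match
v → no match

ii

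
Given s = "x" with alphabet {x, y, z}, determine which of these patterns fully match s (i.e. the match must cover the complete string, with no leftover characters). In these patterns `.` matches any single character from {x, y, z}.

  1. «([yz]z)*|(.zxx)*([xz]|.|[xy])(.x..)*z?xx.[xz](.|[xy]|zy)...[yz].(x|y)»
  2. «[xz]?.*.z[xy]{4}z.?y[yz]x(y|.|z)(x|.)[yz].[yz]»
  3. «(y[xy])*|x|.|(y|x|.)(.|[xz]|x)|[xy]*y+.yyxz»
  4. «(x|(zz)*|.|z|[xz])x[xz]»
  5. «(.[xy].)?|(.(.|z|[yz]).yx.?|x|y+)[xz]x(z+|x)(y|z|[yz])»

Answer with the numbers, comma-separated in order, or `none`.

3

1 → no match
2 → no match
3 → match
4 → no match
5 → no match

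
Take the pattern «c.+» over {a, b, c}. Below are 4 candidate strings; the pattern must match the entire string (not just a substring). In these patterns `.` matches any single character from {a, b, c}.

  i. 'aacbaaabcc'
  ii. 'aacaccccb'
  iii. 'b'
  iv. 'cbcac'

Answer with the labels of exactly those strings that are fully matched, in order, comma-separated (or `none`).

iv

i. 'aacbaaabcc' → no match — must start with 'c'
ii. 'aacaccccb' → no match — must start with 'c'
iii. 'b' → no match — must start with 'c'
iv. 'cbcac' → match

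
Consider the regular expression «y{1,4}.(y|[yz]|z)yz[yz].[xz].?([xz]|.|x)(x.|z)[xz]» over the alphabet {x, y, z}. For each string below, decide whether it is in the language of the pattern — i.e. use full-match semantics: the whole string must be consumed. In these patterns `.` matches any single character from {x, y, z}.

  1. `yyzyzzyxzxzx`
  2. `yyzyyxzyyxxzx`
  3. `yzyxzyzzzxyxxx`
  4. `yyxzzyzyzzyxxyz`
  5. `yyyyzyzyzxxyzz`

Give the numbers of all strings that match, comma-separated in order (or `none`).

1. `yyzyzzyxzxzx` → match
2 → no match
3 → no match
4 → no match
5 → match

1, 5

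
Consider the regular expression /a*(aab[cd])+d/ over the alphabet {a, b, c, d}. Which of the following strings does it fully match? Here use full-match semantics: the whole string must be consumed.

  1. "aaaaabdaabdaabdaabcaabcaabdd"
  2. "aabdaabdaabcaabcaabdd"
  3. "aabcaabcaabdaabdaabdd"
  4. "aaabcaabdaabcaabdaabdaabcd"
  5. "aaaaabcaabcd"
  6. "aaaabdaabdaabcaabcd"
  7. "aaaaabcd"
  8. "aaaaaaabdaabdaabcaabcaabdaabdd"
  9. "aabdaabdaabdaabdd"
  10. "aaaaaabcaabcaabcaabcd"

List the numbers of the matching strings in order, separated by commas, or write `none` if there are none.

1, 2, 3, 4, 5, 6, 7, 8, 9, 10

1 → match
2 → match
3 → match
4 → match
5 → match
6 → match
7 → match
8 → match
9 → match
10 → match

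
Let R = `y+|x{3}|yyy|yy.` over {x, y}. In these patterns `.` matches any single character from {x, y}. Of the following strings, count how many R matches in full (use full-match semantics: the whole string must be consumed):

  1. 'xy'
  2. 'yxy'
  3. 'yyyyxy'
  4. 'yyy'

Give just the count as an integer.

1 → no match
2 → no match
3 → no match
4 → match
Total matched: 1

1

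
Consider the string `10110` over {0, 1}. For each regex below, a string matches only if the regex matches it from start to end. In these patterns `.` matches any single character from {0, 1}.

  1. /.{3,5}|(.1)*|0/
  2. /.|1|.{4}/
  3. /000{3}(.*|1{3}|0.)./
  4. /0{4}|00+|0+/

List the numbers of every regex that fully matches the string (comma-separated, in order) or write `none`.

1 → match
2 → no match
3 → no match — must start with `000`
4 → no match

1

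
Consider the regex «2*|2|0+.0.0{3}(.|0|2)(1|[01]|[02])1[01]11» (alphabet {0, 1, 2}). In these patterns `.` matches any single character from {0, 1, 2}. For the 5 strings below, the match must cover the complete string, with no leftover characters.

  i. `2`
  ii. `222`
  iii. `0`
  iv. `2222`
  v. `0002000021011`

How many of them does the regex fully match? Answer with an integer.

4

i. `2` → match
ii. `222` → match
iii. `0` → no match
iv. `2222` → match
v → match
Total matched: 4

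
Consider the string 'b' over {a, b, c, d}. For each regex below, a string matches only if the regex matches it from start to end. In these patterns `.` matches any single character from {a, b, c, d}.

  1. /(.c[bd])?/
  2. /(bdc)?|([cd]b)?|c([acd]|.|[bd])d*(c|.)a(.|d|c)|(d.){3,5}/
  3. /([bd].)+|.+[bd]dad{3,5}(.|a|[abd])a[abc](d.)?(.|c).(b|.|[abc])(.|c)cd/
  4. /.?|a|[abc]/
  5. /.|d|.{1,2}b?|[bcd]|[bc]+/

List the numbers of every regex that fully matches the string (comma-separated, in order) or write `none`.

4, 5

1 → no match
2 → no match
3 → no match
4 → match
5 → match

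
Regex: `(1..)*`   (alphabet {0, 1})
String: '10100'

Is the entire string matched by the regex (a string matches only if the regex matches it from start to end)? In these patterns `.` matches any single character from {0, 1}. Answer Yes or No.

No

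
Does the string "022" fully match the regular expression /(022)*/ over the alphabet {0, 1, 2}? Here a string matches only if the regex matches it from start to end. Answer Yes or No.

Yes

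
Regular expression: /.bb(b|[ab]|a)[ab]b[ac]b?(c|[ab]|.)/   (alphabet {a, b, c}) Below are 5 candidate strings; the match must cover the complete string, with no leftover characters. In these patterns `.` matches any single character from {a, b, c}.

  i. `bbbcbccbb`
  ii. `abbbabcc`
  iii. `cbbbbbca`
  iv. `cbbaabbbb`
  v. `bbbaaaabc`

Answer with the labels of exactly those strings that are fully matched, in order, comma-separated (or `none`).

i → no match
ii → match
iii → match
iv → no match
v → no match

ii, iii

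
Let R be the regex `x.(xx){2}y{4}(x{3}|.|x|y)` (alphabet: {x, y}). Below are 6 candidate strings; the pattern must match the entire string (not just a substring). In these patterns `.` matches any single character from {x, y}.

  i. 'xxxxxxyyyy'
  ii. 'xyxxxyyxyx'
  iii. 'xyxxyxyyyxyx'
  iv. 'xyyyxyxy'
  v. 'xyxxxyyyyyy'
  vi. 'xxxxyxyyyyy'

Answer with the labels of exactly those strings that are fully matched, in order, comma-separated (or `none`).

none

i → no match
ii → no match
iii → no match
iv → no match
v → no match
vi → no match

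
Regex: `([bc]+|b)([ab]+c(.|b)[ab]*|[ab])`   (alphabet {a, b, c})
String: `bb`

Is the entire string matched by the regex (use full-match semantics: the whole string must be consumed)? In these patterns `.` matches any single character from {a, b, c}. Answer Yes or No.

Yes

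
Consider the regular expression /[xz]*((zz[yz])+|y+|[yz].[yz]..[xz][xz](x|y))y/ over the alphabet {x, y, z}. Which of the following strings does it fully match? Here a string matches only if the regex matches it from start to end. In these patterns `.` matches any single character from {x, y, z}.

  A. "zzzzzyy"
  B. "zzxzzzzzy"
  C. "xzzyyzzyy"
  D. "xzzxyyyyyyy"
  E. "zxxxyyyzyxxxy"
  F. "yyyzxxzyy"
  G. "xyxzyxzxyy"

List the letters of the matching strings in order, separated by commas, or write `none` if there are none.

A, B, D, E, F, G

A. "zzzzzyy" → match
B. "zzxzzzzzy" → match
C. "xzzyyzzyy" → no match
D. "xzzxyyyyyyy" → match
E → match
F. "yyyzxxzyy" → match
G. "xyxzyxzxyy" → match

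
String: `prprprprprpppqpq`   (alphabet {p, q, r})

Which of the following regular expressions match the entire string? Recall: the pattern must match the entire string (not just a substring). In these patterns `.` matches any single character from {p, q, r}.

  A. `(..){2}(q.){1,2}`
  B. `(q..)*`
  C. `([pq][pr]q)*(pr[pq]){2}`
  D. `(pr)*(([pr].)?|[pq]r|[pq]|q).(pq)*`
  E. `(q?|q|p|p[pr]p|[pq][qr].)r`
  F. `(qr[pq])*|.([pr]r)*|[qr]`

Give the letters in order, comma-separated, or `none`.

D

A → no match
B → no match
C → no match
D → match
E → no match — must end with `r`
F → no match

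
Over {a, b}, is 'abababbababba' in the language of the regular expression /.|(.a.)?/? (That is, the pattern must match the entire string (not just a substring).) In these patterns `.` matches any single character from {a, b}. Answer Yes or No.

No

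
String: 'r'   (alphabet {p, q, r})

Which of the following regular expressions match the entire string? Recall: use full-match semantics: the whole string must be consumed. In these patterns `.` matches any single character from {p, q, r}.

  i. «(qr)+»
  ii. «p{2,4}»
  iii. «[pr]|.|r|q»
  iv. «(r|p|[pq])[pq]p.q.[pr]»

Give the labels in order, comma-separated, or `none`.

iii

i → no match — must start with 'qr'
ii → no match — must start with 'p'
iii → match
iv → no match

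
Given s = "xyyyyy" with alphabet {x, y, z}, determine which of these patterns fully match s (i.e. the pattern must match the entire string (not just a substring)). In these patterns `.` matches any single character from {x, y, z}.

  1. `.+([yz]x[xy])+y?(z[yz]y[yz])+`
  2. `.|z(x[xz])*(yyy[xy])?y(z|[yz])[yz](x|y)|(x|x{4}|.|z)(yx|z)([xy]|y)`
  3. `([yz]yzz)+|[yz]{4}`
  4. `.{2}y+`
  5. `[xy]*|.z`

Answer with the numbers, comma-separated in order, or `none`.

4, 5

1 → no match
2 → no match
3 → no match
4 → match
5 → match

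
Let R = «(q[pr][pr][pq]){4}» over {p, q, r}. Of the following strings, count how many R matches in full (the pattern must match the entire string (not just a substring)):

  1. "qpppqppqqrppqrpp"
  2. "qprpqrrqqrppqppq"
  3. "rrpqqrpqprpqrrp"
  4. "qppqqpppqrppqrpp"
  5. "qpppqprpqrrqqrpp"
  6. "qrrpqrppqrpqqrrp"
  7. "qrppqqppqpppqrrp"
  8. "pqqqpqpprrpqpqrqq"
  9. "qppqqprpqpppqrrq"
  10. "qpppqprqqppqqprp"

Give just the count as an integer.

1 → match
2 → match
3 → no match — must start with "q"
4 → match
5 → match
6 → match
7 → no match
8 → no match — must start with "q"
9 → match
10 → match
Total matched: 7

7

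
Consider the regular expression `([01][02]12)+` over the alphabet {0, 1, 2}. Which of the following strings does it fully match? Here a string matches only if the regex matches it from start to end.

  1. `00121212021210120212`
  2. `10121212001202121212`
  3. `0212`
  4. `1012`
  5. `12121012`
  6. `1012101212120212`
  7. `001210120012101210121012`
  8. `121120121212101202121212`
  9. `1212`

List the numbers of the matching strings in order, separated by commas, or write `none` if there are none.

1 → match
2 → match
3 → match
4 → match
5 → match
6 → match
7 → match
8 → no match
9 → match

1, 2, 3, 4, 5, 6, 7, 9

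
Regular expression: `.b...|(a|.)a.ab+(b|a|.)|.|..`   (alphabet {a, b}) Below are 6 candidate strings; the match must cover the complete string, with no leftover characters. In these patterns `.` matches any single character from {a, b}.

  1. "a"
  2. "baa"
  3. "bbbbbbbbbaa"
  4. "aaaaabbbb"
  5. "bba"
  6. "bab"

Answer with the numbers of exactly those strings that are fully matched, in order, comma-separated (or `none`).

1 → match
2 → no match
3 → no match
4 → no match
5 → no match
6 → no match

1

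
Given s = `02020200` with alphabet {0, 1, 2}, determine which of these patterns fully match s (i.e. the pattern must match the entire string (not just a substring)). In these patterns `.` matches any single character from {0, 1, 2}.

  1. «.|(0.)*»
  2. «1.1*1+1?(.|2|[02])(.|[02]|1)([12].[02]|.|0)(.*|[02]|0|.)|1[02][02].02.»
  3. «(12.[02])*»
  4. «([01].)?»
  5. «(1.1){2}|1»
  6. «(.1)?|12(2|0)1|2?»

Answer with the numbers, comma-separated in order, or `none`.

1 → match
2 → no match — must start with `1`
3 → no match
4 → no match
5 → no match — must start with `1`
6 → no match

1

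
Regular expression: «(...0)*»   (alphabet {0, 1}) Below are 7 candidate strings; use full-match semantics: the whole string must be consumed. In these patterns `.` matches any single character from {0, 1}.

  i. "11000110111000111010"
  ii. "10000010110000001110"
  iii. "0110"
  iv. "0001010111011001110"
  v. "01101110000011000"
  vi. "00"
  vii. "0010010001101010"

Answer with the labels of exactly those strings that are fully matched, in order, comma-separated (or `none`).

ii, iii, vii

i → no match
ii → match
iii. "0110" → match
iv → no match
v → no match
vi. "00" → no match
vii → match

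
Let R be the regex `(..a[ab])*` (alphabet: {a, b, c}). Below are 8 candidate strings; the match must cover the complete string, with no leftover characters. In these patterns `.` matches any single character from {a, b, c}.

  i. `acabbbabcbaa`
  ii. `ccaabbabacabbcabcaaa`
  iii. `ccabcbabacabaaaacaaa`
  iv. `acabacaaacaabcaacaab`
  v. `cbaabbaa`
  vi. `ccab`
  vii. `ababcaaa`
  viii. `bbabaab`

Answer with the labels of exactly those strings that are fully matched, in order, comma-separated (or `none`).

i → match
ii → match
iii → match
iv → match
v → match
vi → match
vii → match
viii → no match

i, ii, iii, iv, v, vi, vii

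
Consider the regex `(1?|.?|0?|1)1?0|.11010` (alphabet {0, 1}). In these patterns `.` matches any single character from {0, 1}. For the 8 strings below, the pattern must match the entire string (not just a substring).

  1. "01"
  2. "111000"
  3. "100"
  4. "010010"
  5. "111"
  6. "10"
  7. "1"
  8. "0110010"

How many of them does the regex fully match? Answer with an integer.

1. "01" → no match
2. "111000" → no match
3. "100" → no match
4. "010010" → no match
5. "111" → no match
6. "10" → match
7. "1" → no match
8. "0110010" → no match
Total matched: 1

1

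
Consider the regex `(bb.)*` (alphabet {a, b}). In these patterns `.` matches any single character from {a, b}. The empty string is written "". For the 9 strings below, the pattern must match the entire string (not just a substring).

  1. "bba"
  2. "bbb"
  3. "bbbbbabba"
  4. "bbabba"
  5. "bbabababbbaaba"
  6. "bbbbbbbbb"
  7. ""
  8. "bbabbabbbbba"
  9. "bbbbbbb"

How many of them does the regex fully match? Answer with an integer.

7

1 → match
2 → match
3 → match
4 → match
5 → no match
6 → match
7 → match
8 → match
9 → no match
Total matched: 7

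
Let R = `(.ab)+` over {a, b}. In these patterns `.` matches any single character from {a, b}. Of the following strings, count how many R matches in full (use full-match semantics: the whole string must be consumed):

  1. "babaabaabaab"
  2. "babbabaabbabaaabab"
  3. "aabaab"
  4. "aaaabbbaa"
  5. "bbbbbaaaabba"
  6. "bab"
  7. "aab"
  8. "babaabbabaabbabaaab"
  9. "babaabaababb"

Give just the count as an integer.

1. "babaabaabaab" → match
2 → no match
3. "aabaab" → match
4. "aaaabbbaa" → no match — must end with "ab"
5. "bbbbbaaaabba" → no match — must end with "ab"
6. "bab" → match
7. "aab" → match
8 → no match
9. "babaabaababb" → no match — must end with "ab"
Total matched: 4

4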